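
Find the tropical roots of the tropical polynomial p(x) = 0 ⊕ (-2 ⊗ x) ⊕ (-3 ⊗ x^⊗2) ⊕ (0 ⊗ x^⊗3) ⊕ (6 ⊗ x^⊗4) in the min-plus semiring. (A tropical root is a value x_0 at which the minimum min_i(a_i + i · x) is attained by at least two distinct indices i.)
Roots: {-6, -3, 1, 2}

Each tropical root is a break point of the lower envelope of the lines y = a_i + i · x (there are 5 lines, with slopes 0, 1, ..., 4). Only the lines that attain the minimum somewhere contribute to roots; other lines are dominated. Here the surviving (envelope) indices are i = 4, i = 3, i = 2, i = 1, i = 0.
Intersections between consecutive envelope lines give the roots: for adjacent envelope indices i < j the intersection is x = (a_i − a_j) / (j − i). Reading off the sorted break points: {-6, -3, 1, 2}.
Verification: at each break x_0, at least two indices attain the minimum of min_i(a_i + i · x_0).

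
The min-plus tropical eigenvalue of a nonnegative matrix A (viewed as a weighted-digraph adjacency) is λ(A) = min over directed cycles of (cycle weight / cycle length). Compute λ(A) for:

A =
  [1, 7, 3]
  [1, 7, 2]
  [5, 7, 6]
λ(A) = 1

Enumerate directed cycles and compute their means (weight / length). Sample:
  cycle 0 → 0: weight = 1, length = 1, mean = 1/1 ≈ 1.000
  cycle 1 → 1: weight = 7, length = 1, mean = 7/1 ≈ 7.000
  cycle 2 → 2: weight = 6, length = 1, mean = 6/1 ≈ 6.000
  cycle 0 → 1 → 0: weight = 8, length = 2, mean = 8/2 ≈ 4.000
  cycle 0 → 2 → 0: weight = 8, length = 2, mean = 8/2 ≈ 4.000
  cycle 1 → 0 → 1: weight = 8, length = 2, mean = 8/2 ≈ 4.000
Minimum mean = 1.000, attained e.g. along the cycle 0 → 0 with weight 1 and length 1. So λ(A) = 1/1 = 1.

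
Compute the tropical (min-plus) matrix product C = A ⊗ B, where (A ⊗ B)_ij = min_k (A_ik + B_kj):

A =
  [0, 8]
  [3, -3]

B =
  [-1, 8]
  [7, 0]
A ⊗ B =
  [-1, 8]
  [2, -3]

Apply the min-plus product entry-by-entry:
  C[0][0] = min over k of (A[0][0] + B[0][0] = 0 + -1 = -1, A[0][1] + B[1][0] = 8 + 7 = 15) = -1 (attained at k = 0)
  C[0][1] = min over k of (A[0][0] + B[0][1] = 0 + 8 = 8, A[0][1] + B[1][1] = 8 + 0 = 8) = 8 (attained at k = 0)
  C[1][0] = min over k of (A[1][0] + B[0][0] = 3 + -1 = 2, A[1][1] + B[1][0] = -3 + 7 = 4) = 2 (attained at k = 0)
  C[1][1] = min over k of (A[1][0] + B[0][1] = 3 + 8 = 11, A[1][1] + B[1][1] = -3 + 0 = -3) = -3 (attained at k = 1)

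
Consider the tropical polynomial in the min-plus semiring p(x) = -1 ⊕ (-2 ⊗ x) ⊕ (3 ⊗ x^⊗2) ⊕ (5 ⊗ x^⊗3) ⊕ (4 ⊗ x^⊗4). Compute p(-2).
p(-2) = -4

A tropical monomial a ⊗ x^⊗i evaluates to a + i · x. Evaluating each term at x = -2:
  Term 0 contributes -1 + 0 · -2 = -1
  Term 1 contributes -2 + 1 · -2 = -4
  Term 2 contributes 3 + 2 · -2 = -1
  Term 3 contributes 5 + 3 · -2 = -1
  Term 4 contributes 4 + 4 · -2 = -4
p(-2) = ⊕ of these = min[-1, -4, -1, -1, -4] = -4.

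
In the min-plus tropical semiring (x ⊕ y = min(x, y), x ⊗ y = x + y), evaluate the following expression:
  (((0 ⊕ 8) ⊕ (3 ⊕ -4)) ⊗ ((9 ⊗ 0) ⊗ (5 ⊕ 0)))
(((0 ⊕ 8) ⊕ (3 ⊕ -4)) ⊗ ((9 ⊗ 0) ⊗ (5 ⊕ 0))) = 5

Expand innermost to outermost. Recall ⊕ takes the minimum of its arguments and ⊗ takes their sum. Working out the expression (((0 ⊕ 8) ⊕ (3 ⊕ -4)) ⊗ ((9 ⊗ 0) ⊗ (5 ⊕ 0))) gives 5.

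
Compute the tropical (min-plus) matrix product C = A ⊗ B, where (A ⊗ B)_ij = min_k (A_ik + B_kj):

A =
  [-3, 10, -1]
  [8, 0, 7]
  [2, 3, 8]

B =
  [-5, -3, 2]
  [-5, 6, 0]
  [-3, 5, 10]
A ⊗ B =
  [-8, -6, -1]
  [-5, 5, 0]
  [-3, -1, 3]

Apply the min-plus product entry-by-entry:
  C[0][0] = min over k of (A[0][0] + B[0][0] = -3 + -5 = -8, A[0][1] + B[1][0] = 10 + -5 = 5, A[0][2] + B[2][0] = -1 + -3 = -4) = -8 (attained at k = 0)
  C[0][1] = min over k of (A[0][0] + B[0][1] = -3 + -3 = -6, A[0][1] + B[1][1] = 10 + 6 = 16, A[0][2] + B[2][1] = -1 + 5 = 4) = -6 (attained at k = 0)
  C[0][2] = min over k of (A[0][0] + B[0][2] = -3 + 2 = -1, A[0][1] + B[1][2] = 10 + 0 = 10, A[0][2] + B[2][2] = -1 + 10 = 9) = -1 (attained at k = 0)
  C[1][0] = min over k of (A[1][0] + B[0][0] = 8 + -5 = 3, A[1][1] + B[1][0] = 0 + -5 = -5, A[1][2] + B[2][0] = 7 + -3 = 4) = -5 (attained at k = 1)
  C[1][1] = min over k of (A[1][0] + B[0][1] = 8 + -3 = 5, A[1][1] + B[1][1] = 0 + 6 = 6, A[1][2] + B[2][1] = 7 + 5 = 12) = 5 (attained at k = 0)
  C[1][2] = min over k of (A[1][0] + B[0][2] = 8 + 2 = 10, A[1][1] + B[1][2] = 0 + 0 = 0, A[1][2] + B[2][2] = 7 + 10 = 17) = 0 (attained at k = 1)
  C[2][0] = min over k of (A[2][0] + B[0][0] = 2 + -5 = -3, A[2][1] + B[1][0] = 3 + -5 = -2, A[2][2] + B[2][0] = 8 + -3 = 5) = -3 (attained at k = 0)
  C[2][1] = min over k of (A[2][0] + B[0][1] = 2 + -3 = -1, A[2][1] + B[1][1] = 3 + 6 = 9, A[2][2] + B[2][1] = 8 + 5 = 13) = -1 (attained at k = 0)
  C[2][2] = min over k of (A[2][0] + B[0][2] = 2 + 2 = 4, A[2][1] + B[1][2] = 3 + 0 = 3, A[2][2] + B[2][2] = 8 + 10 = 18) = 3 (attained at k = 1)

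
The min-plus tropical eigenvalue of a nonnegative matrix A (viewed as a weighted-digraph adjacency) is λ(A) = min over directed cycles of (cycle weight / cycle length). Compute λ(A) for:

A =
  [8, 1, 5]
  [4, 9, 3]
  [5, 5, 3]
λ(A) = 5/2

Enumerate directed cycles and compute their means (weight / length). Sample:
  cycle 0 → 0: weight = 8, length = 1, mean = 8/1 ≈ 8.000
  cycle 1 → 1: weight = 9, length = 1, mean = 9/1 ≈ 9.000
  cycle 2 → 2: weight = 3, length = 1, mean = 3/1 ≈ 3.000
  cycle 0 → 1 → 0: weight = 5, length = 2, mean = 5/2 ≈ 2.500
  cycle 0 → 2 → 0: weight = 10, length = 2, mean = 10/2 ≈ 5.000
  cycle 1 → 0 → 1: weight = 5, length = 2, mean = 5/2 ≈ 2.500
Minimum mean = 2.500, attained e.g. along the cycle 0 → 1 → 0 with weight 5 and length 2. So λ(A) = 5/2 = 5/2.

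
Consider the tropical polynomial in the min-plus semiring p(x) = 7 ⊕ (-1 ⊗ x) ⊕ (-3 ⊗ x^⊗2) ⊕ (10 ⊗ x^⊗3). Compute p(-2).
p(-2) = -7

A tropical monomial a ⊗ x^⊗i evaluates to a + i · x. Evaluating each term at x = -2:
  Term 0 contributes 7 + 0 · -2 = 7
  Term 1 contributes -1 + 1 · -2 = -3
  Term 2 contributes -3 + 2 · -2 = -7
  Term 3 contributes 10 + 3 · -2 = 4
p(-2) = ⊕ of these = min[7, -3, -7, 4] = -7.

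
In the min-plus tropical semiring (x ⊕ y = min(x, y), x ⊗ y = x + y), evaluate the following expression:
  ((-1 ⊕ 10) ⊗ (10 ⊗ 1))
((-1 ⊕ 10) ⊗ (10 ⊗ 1)) = 10

Expand innermost to outermost. Recall ⊕ takes the minimum of its arguments and ⊗ takes their sum. Working out the expression ((-1 ⊕ 10) ⊗ (10 ⊗ 1)) gives 10.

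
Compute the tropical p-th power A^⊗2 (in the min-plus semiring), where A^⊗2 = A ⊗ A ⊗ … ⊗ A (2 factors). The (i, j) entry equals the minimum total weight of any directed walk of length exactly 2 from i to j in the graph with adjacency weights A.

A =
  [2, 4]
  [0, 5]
A^⊗2 =
  [4, 6]
  [2, 4]

Each entry (A^⊗2)_ij equals the minimum over all length-2 walks i = v_0 → v_1 → … → v_2 = j of Σ_t A[v_t][v_{t+1}]. For example, for (i, j) = (0, 1) we minimise over 2 possible intermediate vertex sequences; the minimum is 6, attained along the walk 0 → 0 → 1.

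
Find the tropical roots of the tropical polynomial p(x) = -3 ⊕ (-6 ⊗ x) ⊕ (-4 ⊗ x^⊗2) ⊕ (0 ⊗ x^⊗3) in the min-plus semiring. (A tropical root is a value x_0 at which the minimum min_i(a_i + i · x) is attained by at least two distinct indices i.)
Roots: {-4, -2, 3}

Each tropical root is a break point of the lower envelope of the lines y = a_i + i · x (there are 4 lines, with slopes 0, 1, ..., 3). Only the lines that attain the minimum somewhere contribute to roots; other lines are dominated. Here the surviving (envelope) indices are i = 3, i = 2, i = 1, i = 0.
Intersections between consecutive envelope lines give the roots: for adjacent envelope indices i < j the intersection is x = (a_i − a_j) / (j − i). Reading off the sorted break points: {-4, -2, 3}.
Verification: at each break x_0, at least two indices attain the minimum of min_i(a_i + i · x_0).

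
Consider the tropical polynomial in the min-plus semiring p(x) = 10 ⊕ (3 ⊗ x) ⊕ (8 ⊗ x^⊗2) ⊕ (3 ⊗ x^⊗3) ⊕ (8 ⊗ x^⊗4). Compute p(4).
p(4) = 7

A tropical monomial a ⊗ x^⊗i evaluates to a + i · x. Evaluating each term at x = 4:
  Term 0 contributes 10 + 0 · 4 = 10
  Term 1 contributes 3 + 1 · 4 = 7
  Term 2 contributes 8 + 2 · 4 = 16
  Term 3 contributes 3 + 3 · 4 = 15
  Term 4 contributes 8 + 4 · 4 = 24
p(4) = ⊕ of these = min[10, 7, 16, 15, 24] = 7.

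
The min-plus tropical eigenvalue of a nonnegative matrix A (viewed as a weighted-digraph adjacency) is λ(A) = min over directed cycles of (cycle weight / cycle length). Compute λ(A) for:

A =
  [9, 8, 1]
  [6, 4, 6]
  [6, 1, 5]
λ(A) = 8/3

Enumerate directed cycles and compute their means (weight / length). Sample:
  cycle 0 → 0: weight = 9, length = 1, mean = 9/1 ≈ 9.000
  cycle 1 → 1: weight = 4, length = 1, mean = 4/1 ≈ 4.000
  cycle 2 → 2: weight = 5, length = 1, mean = 5/1 ≈ 5.000
  cycle 0 → 1 → 0: weight = 14, length = 2, mean = 14/2 ≈ 7.000
  cycle 0 → 2 → 0: weight = 7, length = 2, mean = 7/2 ≈ 3.500
  cycle 1 → 0 → 1: weight = 14, length = 2, mean = 14/2 ≈ 7.000
Minimum mean = 2.667, attained e.g. along the cycle 0 → 2 → 1 → 0 with weight 8 and length 3. So λ(A) = 8/3 = 8/3.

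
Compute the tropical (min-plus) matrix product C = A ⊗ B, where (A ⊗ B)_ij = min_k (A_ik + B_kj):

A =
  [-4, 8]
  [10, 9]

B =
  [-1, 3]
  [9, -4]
A ⊗ B =
  [-5, -1]
  [9, 5]

Apply the min-plus product entry-by-entry:
  C[0][0] = min over k of (A[0][0] + B[0][0] = -4 + -1 = -5, A[0][1] + B[1][0] = 8 + 9 = 17) = -5 (attained at k = 0)
  C[0][1] = min over k of (A[0][0] + B[0][1] = -4 + 3 = -1, A[0][1] + B[1][1] = 8 + -4 = 4) = -1 (attained at k = 0)
  C[1][0] = min over k of (A[1][0] + B[0][0] = 10 + -1 = 9, A[1][1] + B[1][0] = 9 + 9 = 18) = 9 (attained at k = 0)
  C[1][1] = min over k of (A[1][0] + B[0][1] = 10 + 3 = 13, A[1][1] + B[1][1] = 9 + -4 = 5) = 5 (attained at k = 1)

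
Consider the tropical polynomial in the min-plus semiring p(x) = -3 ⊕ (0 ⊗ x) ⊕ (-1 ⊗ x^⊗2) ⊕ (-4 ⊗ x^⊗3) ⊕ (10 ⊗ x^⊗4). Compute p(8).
p(8) = -3

A tropical monomial a ⊗ x^⊗i evaluates to a + i · x. Evaluating each term at x = 8:
  Term 0 contributes -3 + 0 · 8 = -3
  Term 1 contributes 0 + 1 · 8 = 8
  Term 2 contributes -1 + 2 · 8 = 15
  Term 3 contributes -4 + 3 · 8 = 20
  Term 4 contributes 10 + 4 · 8 = 42
p(8) = ⊕ of these = min[-3, 8, 15, 20, 42] = -3.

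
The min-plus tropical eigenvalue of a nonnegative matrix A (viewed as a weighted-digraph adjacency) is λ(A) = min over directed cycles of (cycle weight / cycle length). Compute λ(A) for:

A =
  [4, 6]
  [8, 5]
λ(A) = 4

Enumerate directed cycles and compute their means (weight / length). Sample:
  cycle 0 → 0: weight = 4, length = 1, mean = 4/1 ≈ 4.000
  cycle 1 → 1: weight = 5, length = 1, mean = 5/1 ≈ 5.000
  cycle 0 → 1 → 0: weight = 14, length = 2, mean = 14/2 ≈ 7.000
  cycle 1 → 0 → 1: weight = 14, length = 2, mean = 14/2 ≈ 7.000
Minimum mean = 4.000, attained e.g. along the cycle 0 → 0 with weight 4 and length 1. So λ(A) = 4/1 = 4.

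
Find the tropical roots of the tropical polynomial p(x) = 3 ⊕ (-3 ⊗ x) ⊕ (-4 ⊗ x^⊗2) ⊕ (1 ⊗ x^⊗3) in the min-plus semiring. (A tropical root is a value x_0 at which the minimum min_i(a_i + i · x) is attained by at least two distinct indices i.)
Roots: {-5, 1, 6}

Each tropical root is a break point of the lower envelope of the lines y = a_i + i · x (there are 4 lines, with slopes 0, 1, ..., 3). Only the lines that attain the minimum somewhere contribute to roots; other lines are dominated. Here the surviving (envelope) indices are i = 3, i = 2, i = 1, i = 0.
Intersections between consecutive envelope lines give the roots: for adjacent envelope indices i < j the intersection is x = (a_i − a_j) / (j − i). Reading off the sorted break points: {-5, 1, 6}.
Verification: at each break x_0, at least two indices attain the minimum of min_i(a_i + i · x_0).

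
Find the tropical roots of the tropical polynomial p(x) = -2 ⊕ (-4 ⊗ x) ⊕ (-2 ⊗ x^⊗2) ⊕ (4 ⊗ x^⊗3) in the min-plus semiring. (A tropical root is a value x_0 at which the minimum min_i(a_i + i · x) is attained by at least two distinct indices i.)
Roots: {-6, -2, 2}

Each tropical root is a break point of the lower envelope of the lines y = a_i + i · x (there are 4 lines, with slopes 0, 1, ..., 3). Only the lines that attain the minimum somewhere contribute to roots; other lines are dominated. Here the surviving (envelope) indices are i = 3, i = 2, i = 1, i = 0.
Intersections between consecutive envelope lines give the roots: for adjacent envelope indices i < j the intersection is x = (a_i − a_j) / (j − i). Reading off the sorted break points: {-6, -2, 2}.
Verification: at each break x_0, at least two indices attain the minimum of min_i(a_i + i · x_0).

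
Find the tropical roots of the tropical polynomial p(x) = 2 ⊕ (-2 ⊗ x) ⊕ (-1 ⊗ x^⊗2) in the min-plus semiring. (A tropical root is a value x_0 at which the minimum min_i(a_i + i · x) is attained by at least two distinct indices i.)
Roots: {-1, 4}

Each tropical root is a break point of the lower envelope of the lines y = a_i + i · x (there are 3 lines, with slopes 0, 1, ..., 2). Only the lines that attain the minimum somewhere contribute to roots; other lines are dominated. Here the surviving (envelope) indices are i = 2, i = 1, i = 0.
Intersections between consecutive envelope lines give the roots: for adjacent envelope indices i < j the intersection is x = (a_i − a_j) / (j − i). Reading off the sorted break points: {-1, 4}.
Verification: at each break x_0, at least two indices attain the minimum of min_i(a_i + i · x_0).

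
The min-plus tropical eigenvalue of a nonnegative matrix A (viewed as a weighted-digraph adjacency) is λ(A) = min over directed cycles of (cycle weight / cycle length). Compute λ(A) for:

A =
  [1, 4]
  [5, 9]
λ(A) = 1

Enumerate directed cycles and compute their means (weight / length). Sample:
  cycle 0 → 0: weight = 1, length = 1, mean = 1/1 ≈ 1.000
  cycle 1 → 1: weight = 9, length = 1, mean = 9/1 ≈ 9.000
  cycle 0 → 1 → 0: weight = 9, length = 2, mean = 9/2 ≈ 4.500
  cycle 1 → 0 → 1: weight = 9, length = 2, mean = 9/2 ≈ 4.500
Minimum mean = 1.000, attained e.g. along the cycle 0 → 0 with weight 1 and length 1. So λ(A) = 1/1 = 1.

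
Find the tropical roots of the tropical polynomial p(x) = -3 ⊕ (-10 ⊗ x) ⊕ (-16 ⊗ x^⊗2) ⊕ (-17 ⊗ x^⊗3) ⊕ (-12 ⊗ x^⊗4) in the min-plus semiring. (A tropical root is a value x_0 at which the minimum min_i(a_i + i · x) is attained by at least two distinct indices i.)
Roots: {-5, 1, 6, 7}

Each tropical root is a break point of the lower envelope of the lines y = a_i + i · x (there are 5 lines, with slopes 0, 1, ..., 4). Only the lines that attain the minimum somewhere contribute to roots; other lines are dominated. Here the surviving (envelope) indices are i = 4, i = 3, i = 2, i = 1, i = 0.
Intersections between consecutive envelope lines give the roots: for adjacent envelope indices i < j the intersection is x = (a_i − a_j) / (j − i). Reading off the sorted break points: {-5, 1, 6, 7}.
Verification: at each break x_0, at least two indices attain the minimum of min_i(a_i + i · x_0).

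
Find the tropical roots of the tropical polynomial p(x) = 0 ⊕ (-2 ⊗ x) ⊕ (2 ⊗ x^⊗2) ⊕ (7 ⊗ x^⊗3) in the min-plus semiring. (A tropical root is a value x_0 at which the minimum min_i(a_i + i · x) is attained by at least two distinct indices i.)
Roots: {-5, -4, 2}

Each tropical root is a break point of the lower envelope of the lines y = a_i + i · x (there are 4 lines, with slopes 0, 1, ..., 3). Only the lines that attain the minimum somewhere contribute to roots; other lines are dominated. Here the surviving (envelope) indices are i = 3, i = 2, i = 1, i = 0.
Intersections between consecutive envelope lines give the roots: for adjacent envelope indices i < j the intersection is x = (a_i − a_j) / (j − i). Reading off the sorted break points: {-5, -4, 2}.
Verification: at each break x_0, at least two indices attain the minimum of min_i(a_i + i · x_0).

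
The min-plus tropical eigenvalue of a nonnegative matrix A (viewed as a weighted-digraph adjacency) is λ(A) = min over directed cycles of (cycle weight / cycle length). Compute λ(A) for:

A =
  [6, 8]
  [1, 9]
λ(A) = 9/2

Enumerate directed cycles and compute their means (weight / length). Sample:
  cycle 0 → 0: weight = 6, length = 1, mean = 6/1 ≈ 6.000
  cycle 1 → 1: weight = 9, length = 1, mean = 9/1 ≈ 9.000
  cycle 0 → 1 → 0: weight = 9, length = 2, mean = 9/2 ≈ 4.500
  cycle 1 → 0 → 1: weight = 9, length = 2, mean = 9/2 ≈ 4.500
Minimum mean = 4.500, attained e.g. along the cycle 0 → 1 → 0 with weight 9 and length 2. So λ(A) = 9/2 = 9/2.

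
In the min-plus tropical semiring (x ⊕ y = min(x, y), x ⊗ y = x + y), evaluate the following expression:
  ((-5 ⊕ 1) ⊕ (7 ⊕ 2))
((-5 ⊕ 1) ⊕ (7 ⊕ 2)) = -5

Expand innermost to outermost. Recall ⊕ takes the minimum of its arguments and ⊗ takes their sum. Working out the expression ((-5 ⊕ 1) ⊕ (7 ⊕ 2)) gives -5.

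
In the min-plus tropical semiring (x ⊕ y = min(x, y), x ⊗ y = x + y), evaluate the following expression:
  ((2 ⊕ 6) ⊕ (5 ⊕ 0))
((2 ⊕ 6) ⊕ (5 ⊕ 0)) = 0

Expand innermost to outermost. Recall ⊕ takes the minimum of its arguments and ⊗ takes their sum. Working out the expression ((2 ⊕ 6) ⊕ (5 ⊕ 0)) gives 0.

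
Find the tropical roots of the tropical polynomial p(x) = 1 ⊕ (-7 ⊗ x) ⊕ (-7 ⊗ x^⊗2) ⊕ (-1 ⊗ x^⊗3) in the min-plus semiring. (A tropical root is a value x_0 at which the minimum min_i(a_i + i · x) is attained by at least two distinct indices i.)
Roots: {-6, 0, 8}

Each tropical root is a break point of the lower envelope of the lines y = a_i + i · x (there are 4 lines, with slopes 0, 1, ..., 3). Only the lines that attain the minimum somewhere contribute to roots; other lines are dominated. Here the surviving (envelope) indices are i = 3, i = 2, i = 1, i = 0.
Intersections between consecutive envelope lines give the roots: for adjacent envelope indices i < j the intersection is x = (a_i − a_j) / (j − i). Reading off the sorted break points: {-6, 0, 8}.
Verification: at each break x_0, at least two indices attain the minimum of min_i(a_i + i · x_0).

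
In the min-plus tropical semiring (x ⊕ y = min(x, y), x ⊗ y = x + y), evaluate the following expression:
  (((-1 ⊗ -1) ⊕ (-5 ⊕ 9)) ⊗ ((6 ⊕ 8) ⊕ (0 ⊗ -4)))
(((-1 ⊗ -1) ⊕ (-5 ⊕ 9)) ⊗ ((6 ⊕ 8) ⊕ (0 ⊗ -4))) = -9

Expand innermost to outermost. Recall ⊕ takes the minimum of its arguments and ⊗ takes their sum. Working out the expression (((-1 ⊗ -1) ⊕ (-5 ⊕ 9)) ⊗ ((6 ⊕ 8) ⊕ (0 ⊗ -4))) gives -9.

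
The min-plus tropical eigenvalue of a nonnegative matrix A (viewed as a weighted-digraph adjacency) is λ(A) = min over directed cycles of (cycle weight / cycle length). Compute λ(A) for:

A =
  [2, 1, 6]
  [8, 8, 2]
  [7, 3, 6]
λ(A) = 2

Enumerate directed cycles and compute their means (weight / length). Sample:
  cycle 0 → 0: weight = 2, length = 1, mean = 2/1 ≈ 2.000
  cycle 1 → 1: weight = 8, length = 1, mean = 8/1 ≈ 8.000
  cycle 2 → 2: weight = 6, length = 1, mean = 6/1 ≈ 6.000
  cycle 0 → 1 → 0: weight = 9, length = 2, mean = 9/2 ≈ 4.500
  cycle 0 → 2 → 0: weight = 13, length = 2, mean = 13/2 ≈ 6.500
  cycle 1 → 0 → 1: weight = 9, length = 2, mean = 9/2 ≈ 4.500
Minimum mean = 2.000, attained e.g. along the cycle 0 → 0 with weight 2 and length 1. So λ(A) = 2/1 = 2.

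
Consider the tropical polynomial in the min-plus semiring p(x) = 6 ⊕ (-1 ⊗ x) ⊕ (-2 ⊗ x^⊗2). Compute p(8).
p(8) = 6

A tropical monomial a ⊗ x^⊗i evaluates to a + i · x. Evaluating each term at x = 8:
  Term 0 contributes 6 + 0 · 8 = 6
  Term 1 contributes -1 + 1 · 8 = 7
  Term 2 contributes -2 + 2 · 8 = 14
p(8) = ⊕ of these = min[6, 7, 14] = 6.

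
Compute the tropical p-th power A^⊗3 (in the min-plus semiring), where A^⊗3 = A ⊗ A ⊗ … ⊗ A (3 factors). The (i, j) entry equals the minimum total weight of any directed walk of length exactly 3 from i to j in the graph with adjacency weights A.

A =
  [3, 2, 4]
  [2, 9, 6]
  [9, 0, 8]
A^⊗3 =
  [6, 6, 8]
  [6, 6, 9]
  [5, 4, 6]

Each entry (A^⊗3)_ij equals the minimum over all length-3 walks i = v_0 → v_1 → … → v_3 = j of Σ_t A[v_t][v_{t+1}]. For example, for (i, j) = (0, 2) we minimise over 9 possible intermediate vertex sequences; the minimum is 8, attained along the walk 0 → 1 → 0 → 2.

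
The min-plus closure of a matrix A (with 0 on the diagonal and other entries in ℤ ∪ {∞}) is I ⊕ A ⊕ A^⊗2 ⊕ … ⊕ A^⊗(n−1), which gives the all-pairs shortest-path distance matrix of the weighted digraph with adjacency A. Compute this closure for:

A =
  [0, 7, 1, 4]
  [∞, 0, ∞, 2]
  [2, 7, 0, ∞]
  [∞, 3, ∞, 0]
Closure =
  [0, 7, 1, 4]
  [∞, 0, ∞, 2]
  [2, 7, 0, 6]
  [∞, 3, ∞, 0]

This is the Floyd-Warshall all-pairs shortest-path computation. For each intermediate vertex k = 0, 1, …, 3, update dist[i][j] ← min(dist[i][j], dist[i][k] + dist[k][j]). The final matrix gives, for each (i, j), the minimum total weight of any directed path from i to j (possibly empty when i = j).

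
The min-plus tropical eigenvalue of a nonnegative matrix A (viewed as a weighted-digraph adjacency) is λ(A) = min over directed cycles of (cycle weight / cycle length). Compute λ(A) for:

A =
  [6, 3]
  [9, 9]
λ(A) = 6

Enumerate directed cycles and compute their means (weight / length). Sample:
  cycle 0 → 0: weight = 6, length = 1, mean = 6/1 ≈ 6.000
  cycle 1 → 1: weight = 9, length = 1, mean = 9/1 ≈ 9.000
  cycle 0 → 1 → 0: weight = 12, length = 2, mean = 12/2 ≈ 6.000
  cycle 1 → 0 → 1: weight = 12, length = 2, mean = 12/2 ≈ 6.000
Minimum mean = 6.000, attained e.g. along the cycle 0 → 0 with weight 6 and length 1. So λ(A) = 6/1 = 6.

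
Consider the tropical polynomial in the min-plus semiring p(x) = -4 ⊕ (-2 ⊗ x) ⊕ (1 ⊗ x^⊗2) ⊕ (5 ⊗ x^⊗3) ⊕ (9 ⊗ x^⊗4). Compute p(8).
p(8) = -4

A tropical monomial a ⊗ x^⊗i evaluates to a + i · x. Evaluating each term at x = 8:
  Term 0 contributes -4 + 0 · 8 = -4
  Term 1 contributes -2 + 1 · 8 = 6
  Term 2 contributes 1 + 2 · 8 = 17
  Term 3 contributes 5 + 3 · 8 = 29
  Term 4 contributes 9 + 4 · 8 = 41
p(8) = ⊕ of these = min[-4, 6, 17, 29, 41] = -4.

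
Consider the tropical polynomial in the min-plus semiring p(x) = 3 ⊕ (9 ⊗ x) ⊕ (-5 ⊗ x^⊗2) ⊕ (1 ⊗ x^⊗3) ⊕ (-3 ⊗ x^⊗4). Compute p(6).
p(6) = 3

A tropical monomial a ⊗ x^⊗i evaluates to a + i · x. Evaluating each term at x = 6:
  Term 0 contributes 3 + 0 · 6 = 3
  Term 1 contributes 9 + 1 · 6 = 15
  Term 2 contributes -5 + 2 · 6 = 7
  Term 3 contributes 1 + 3 · 6 = 19
  Term 4 contributes -3 + 4 · 6 = 21
p(6) = ⊕ of these = min[3, 15, 7, 19, 21] = 3.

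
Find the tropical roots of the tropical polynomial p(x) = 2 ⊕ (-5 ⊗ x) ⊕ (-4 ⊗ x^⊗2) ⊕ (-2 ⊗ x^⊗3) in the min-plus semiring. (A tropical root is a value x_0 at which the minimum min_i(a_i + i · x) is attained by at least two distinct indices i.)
Roots: {-2, -1, 7}

Each tropical root is a break point of the lower envelope of the lines y = a_i + i · x (there are 4 lines, with slopes 0, 1, ..., 3). Only the lines that attain the minimum somewhere contribute to roots; other lines are dominated. Here the surviving (envelope) indices are i = 3, i = 2, i = 1, i = 0.
Intersections between consecutive envelope lines give the roots: for adjacent envelope indices i < j the intersection is x = (a_i − a_j) / (j − i). Reading off the sorted break points: {-2, -1, 7}.
Verification: at each break x_0, at least two indices attain the minimum of min_i(a_i + i · x_0).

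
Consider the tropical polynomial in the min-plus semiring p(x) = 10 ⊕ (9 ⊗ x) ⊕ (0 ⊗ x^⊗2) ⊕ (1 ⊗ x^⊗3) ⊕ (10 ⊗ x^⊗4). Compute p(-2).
p(-2) = -5

A tropical monomial a ⊗ x^⊗i evaluates to a + i · x. Evaluating each term at x = -2:
  Term 0 contributes 10 + 0 · -2 = 10
  Term 1 contributes 9 + 1 · -2 = 7
  Term 2 contributes 0 + 2 · -2 = -4
  Term 3 contributes 1 + 3 · -2 = -5
  Term 4 contributes 10 + 4 · -2 = 2
p(-2) = ⊕ of these = min[10, 7, -4, -5, 2] = -5.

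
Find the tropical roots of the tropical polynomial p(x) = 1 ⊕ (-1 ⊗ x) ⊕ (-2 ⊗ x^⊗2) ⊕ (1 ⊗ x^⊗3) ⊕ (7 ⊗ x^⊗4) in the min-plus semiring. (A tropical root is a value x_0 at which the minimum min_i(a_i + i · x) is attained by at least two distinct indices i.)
Roots: {-6, -3, 1, 2}

Each tropical root is a break point of the lower envelope of the lines y = a_i + i · x (there are 5 lines, with slopes 0, 1, ..., 4). Only the lines that attain the minimum somewhere contribute to roots; other lines are dominated. Here the surviving (envelope) indices are i = 4, i = 3, i = 2, i = 1, i = 0.
Intersections between consecutive envelope lines give the roots: for adjacent envelope indices i < j the intersection is x = (a_i − a_j) / (j − i). Reading off the sorted break points: {-6, -3, 1, 2}.
Verification: at each break x_0, at least two indices attain the minimum of min_i(a_i + i · x_0).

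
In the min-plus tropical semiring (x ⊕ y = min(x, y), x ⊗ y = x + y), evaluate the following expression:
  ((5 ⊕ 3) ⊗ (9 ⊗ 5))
((5 ⊕ 3) ⊗ (9 ⊗ 5)) = 17

Expand innermost to outermost. Recall ⊕ takes the minimum of its arguments and ⊗ takes their sum. Working out the expression ((5 ⊕ 3) ⊗ (9 ⊗ 5)) gives 17.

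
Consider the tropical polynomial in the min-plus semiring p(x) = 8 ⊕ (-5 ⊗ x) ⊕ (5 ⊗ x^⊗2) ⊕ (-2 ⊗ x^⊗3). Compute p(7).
p(7) = 2

A tropical monomial a ⊗ x^⊗i evaluates to a + i · x. Evaluating each term at x = 7:
  Term 0 contributes 8 + 0 · 7 = 8
  Term 1 contributes -5 + 1 · 7 = 2
  Term 2 contributes 5 + 2 · 7 = 19
  Term 3 contributes -2 + 3 · 7 = 19
p(7) = ⊕ of these = min[8, 2, 19, 19] = 2.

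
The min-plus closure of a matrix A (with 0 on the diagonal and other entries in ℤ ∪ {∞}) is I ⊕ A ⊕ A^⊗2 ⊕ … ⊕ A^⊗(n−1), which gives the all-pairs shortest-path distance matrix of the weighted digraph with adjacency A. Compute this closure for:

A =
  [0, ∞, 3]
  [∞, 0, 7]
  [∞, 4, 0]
Closure =
  [0, 7, 3]
  [∞, 0, 7]
  [∞, 4, 0]

This is the Floyd-Warshall all-pairs shortest-path computation. For each intermediate vertex k = 0, 1, …, 2, update dist[i][j] ← min(dist[i][j], dist[i][k] + dist[k][j]). The final matrix gives, for each (i, j), the minimum total weight of any directed path from i to j (possibly empty when i = j).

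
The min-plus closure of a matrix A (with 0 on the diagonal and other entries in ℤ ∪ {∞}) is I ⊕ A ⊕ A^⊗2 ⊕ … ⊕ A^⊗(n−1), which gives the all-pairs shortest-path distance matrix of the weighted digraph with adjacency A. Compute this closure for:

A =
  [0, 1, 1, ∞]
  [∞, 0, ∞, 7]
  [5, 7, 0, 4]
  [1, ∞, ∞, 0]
Closure =
  [0, 1, 1, 5]
  [8, 0, 9, 7]
  [5, 6, 0, 4]
  [1, 2, 2, 0]

This is the Floyd-Warshall all-pairs shortest-path computation. For each intermediate vertex k = 0, 1, …, 3, update dist[i][j] ← min(dist[i][j], dist[i][k] + dist[k][j]). The final matrix gives, for each (i, j), the minimum total weight of any directed path from i to j (possibly empty when i = j).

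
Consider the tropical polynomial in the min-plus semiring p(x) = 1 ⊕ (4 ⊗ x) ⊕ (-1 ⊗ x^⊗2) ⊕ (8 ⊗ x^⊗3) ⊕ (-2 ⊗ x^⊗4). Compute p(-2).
p(-2) = -10

A tropical monomial a ⊗ x^⊗i evaluates to a + i · x. Evaluating each term at x = -2:
  Term 0 contributes 1 + 0 · -2 = 1
  Term 1 contributes 4 + 1 · -2 = 2
  Term 2 contributes -1 + 2 · -2 = -5
  Term 3 contributes 8 + 3 · -2 = 2
  Term 4 contributes -2 + 4 · -2 = -10
p(-2) = ⊕ of these = min[1, 2, -5, 2, -10] = -10.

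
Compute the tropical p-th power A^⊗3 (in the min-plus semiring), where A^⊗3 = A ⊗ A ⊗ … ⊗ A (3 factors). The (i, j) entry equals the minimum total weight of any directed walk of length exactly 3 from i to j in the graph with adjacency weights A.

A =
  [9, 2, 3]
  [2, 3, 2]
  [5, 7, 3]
A^⊗3 =
  [7, 6, 7]
  [6, 7, 6]
  [9, 10, 9]

Each entry (A^⊗3)_ij equals the minimum over all length-3 walks i = v_0 → v_1 → … → v_3 = j of Σ_t A[v_t][v_{t+1}]. For example, for (i, j) = (0, 2) we minimise over 9 possible intermediate vertex sequences; the minimum is 7, attained along the walk 0 → 1 → 0 → 2.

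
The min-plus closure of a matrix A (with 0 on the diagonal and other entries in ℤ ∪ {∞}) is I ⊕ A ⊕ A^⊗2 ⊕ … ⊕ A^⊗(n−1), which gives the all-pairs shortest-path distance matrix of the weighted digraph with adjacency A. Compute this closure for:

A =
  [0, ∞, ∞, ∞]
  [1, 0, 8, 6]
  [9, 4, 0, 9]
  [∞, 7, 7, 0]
Closure =
  [0, ∞, ∞, ∞]
  [1, 0, 8, 6]
  [5, 4, 0, 9]
  [8, 7, 7, 0]

This is the Floyd-Warshall all-pairs shortest-path computation. For each intermediate vertex k = 0, 1, …, 3, update dist[i][j] ← min(dist[i][j], dist[i][k] + dist[k][j]). The final matrix gives, for each (i, j), the minimum total weight of any directed path from i to j (possibly empty when i = j).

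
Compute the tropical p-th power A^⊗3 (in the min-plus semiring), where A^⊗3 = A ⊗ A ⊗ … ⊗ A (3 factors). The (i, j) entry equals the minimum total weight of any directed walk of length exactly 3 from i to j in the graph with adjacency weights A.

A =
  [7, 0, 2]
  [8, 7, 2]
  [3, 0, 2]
A^⊗3 =
  [5, 2, 4]
  [7, 4, 4]
  [5, 2, 4]

Each entry (A^⊗3)_ij equals the minimum over all length-3 walks i = v_0 → v_1 → … → v_3 = j of Σ_t A[v_t][v_{t+1}]. For example, for (i, j) = (0, 2) we minimise over 9 possible intermediate vertex sequences; the minimum is 4, attained along the walk 0 → 1 → 2 → 2.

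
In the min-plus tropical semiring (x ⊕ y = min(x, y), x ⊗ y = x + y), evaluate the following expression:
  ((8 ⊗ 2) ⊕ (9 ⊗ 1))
((8 ⊗ 2) ⊕ (9 ⊗ 1)) = 10

Expand innermost to outermost. Recall ⊕ takes the minimum of its arguments and ⊗ takes their sum. Working out the expression ((8 ⊗ 2) ⊕ (9 ⊗ 1)) gives 10.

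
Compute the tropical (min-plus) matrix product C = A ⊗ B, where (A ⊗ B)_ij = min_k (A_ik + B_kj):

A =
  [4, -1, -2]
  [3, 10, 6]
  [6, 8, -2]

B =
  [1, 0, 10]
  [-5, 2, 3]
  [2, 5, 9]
A ⊗ B =
  [-6, 1, 2]
  [4, 3, 13]
  [0, 3, 7]

Apply the min-plus product entry-by-entry:
  C[0][0] = min over k of (A[0][0] + B[0][0] = 4 + 1 = 5, A[0][1] + B[1][0] = -1 + -5 = -6, A[0][2] + B[2][0] = -2 + 2 = 0) = -6 (attained at k = 1)
  C[0][1] = min over k of (A[0][0] + B[0][1] = 4 + 0 = 4, A[0][1] + B[1][1] = -1 + 2 = 1, A[0][2] + B[2][1] = -2 + 5 = 3) = 1 (attained at k = 1)
  C[0][2] = min over k of (A[0][0] + B[0][2] = 4 + 10 = 14, A[0][1] + B[1][2] = -1 + 3 = 2, A[0][2] + B[2][2] = -2 + 9 = 7) = 2 (attained at k = 1)
  C[1][0] = min over k of (A[1][0] + B[0][0] = 3 + 1 = 4, A[1][1] + B[1][0] = 10 + -5 = 5, A[1][2] + B[2][0] = 6 + 2 = 8) = 4 (attained at k = 0)
  C[1][1] = min over k of (A[1][0] + B[0][1] = 3 + 0 = 3, A[1][1] + B[1][1] = 10 + 2 = 12, A[1][2] + B[2][1] = 6 + 5 = 11) = 3 (attained at k = 0)
  C[1][2] = min over k of (A[1][0] + B[0][2] = 3 + 10 = 13, A[1][1] + B[1][2] = 10 + 3 = 13, A[1][2] + B[2][2] = 6 + 9 = 15) = 13 (attained at k = 0)
  C[2][0] = min over k of (A[2][0] + B[0][0] = 6 + 1 = 7, A[2][1] + B[1][0] = 8 + -5 = 3, A[2][2] + B[2][0] = -2 + 2 = 0) = 0 (attained at k = 2)
  C[2][1] = min over k of (A[2][0] + B[0][1] = 6 + 0 = 6, A[2][1] + B[1][1] = 8 + 2 = 10, A[2][2] + B[2][1] = -2 + 5 = 3) = 3 (attained at k = 2)
  C[2][2] = min over k of (A[2][0] + B[0][2] = 6 + 10 = 16, A[2][1] + B[1][2] = 8 + 3 = 11, A[2][2] + B[2][2] = -2 + 9 = 7) = 7 (attained at k = 2)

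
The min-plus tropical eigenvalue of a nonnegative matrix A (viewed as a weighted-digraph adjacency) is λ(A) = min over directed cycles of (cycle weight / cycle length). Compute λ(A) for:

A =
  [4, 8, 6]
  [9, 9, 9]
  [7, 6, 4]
λ(A) = 4

Enumerate directed cycles and compute their means (weight / length). Sample:
  cycle 0 → 0: weight = 4, length = 1, mean = 4/1 ≈ 4.000
  cycle 1 → 1: weight = 9, length = 1, mean = 9/1 ≈ 9.000
  cycle 2 → 2: weight = 4, length = 1, mean = 4/1 ≈ 4.000
  cycle 0 → 1 → 0: weight = 17, length = 2, mean = 17/2 ≈ 8.500
  cycle 0 → 2 → 0: weight = 13, length = 2, mean = 13/2 ≈ 6.500
  cycle 1 → 0 → 1: weight = 17, length = 2, mean = 17/2 ≈ 8.500
Minimum mean = 4.000, attained e.g. along the cycle 0 → 0 with weight 4 and length 1. So λ(A) = 4/1 = 4.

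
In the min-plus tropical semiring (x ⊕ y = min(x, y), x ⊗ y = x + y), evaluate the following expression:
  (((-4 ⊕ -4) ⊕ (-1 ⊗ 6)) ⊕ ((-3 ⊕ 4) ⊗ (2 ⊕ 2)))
(((-4 ⊕ -4) ⊕ (-1 ⊗ 6)) ⊕ ((-3 ⊕ 4) ⊗ (2 ⊕ 2))) = -4

Expand innermost to outermost. Recall ⊕ takes the minimum of its arguments and ⊗ takes their sum. Working out the expression (((-4 ⊕ -4) ⊕ (-1 ⊗ 6)) ⊕ ((-3 ⊕ 4) ⊗ (2 ⊕ 2))) gives -4.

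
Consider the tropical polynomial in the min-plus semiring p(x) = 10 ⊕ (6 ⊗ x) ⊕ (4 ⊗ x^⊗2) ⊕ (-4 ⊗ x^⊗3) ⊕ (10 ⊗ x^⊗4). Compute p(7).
p(7) = 10

A tropical monomial a ⊗ x^⊗i evaluates to a + i · x. Evaluating each term at x = 7:
  Term 0 contributes 10 + 0 · 7 = 10
  Term 1 contributes 6 + 1 · 7 = 13
  Term 2 contributes 4 + 2 · 7 = 18
  Term 3 contributes -4 + 3 · 7 = 17
  Term 4 contributes 10 + 4 · 7 = 38
p(7) = ⊕ of these = min[10, 13, 18, 17, 38] = 10.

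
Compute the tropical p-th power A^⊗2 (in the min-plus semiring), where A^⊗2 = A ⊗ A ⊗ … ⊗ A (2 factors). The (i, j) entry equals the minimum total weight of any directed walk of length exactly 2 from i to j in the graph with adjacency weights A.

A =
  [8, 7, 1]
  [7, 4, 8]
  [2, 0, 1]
A^⊗2 =
  [3, 1, 2]
  [10, 8, 8]
  [3, 1, 2]

Each entry (A^⊗2)_ij equals the minimum over all length-2 walks i = v_0 → v_1 → … → v_2 = j of Σ_t A[v_t][v_{t+1}]. For example, for (i, j) = (0, 2) we minimise over 3 possible intermediate vertex sequences; the minimum is 2, attained along the walk 0 → 2 → 2.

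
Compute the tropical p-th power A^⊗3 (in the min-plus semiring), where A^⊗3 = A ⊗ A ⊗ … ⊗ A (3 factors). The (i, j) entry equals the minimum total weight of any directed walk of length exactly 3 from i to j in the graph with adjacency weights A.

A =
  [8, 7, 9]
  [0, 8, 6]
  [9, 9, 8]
A^⊗3 =
  [15, 14, 16]
  [7, 15, 13]
  [16, 16, 18]

Each entry (A^⊗3)_ij equals the minimum over all length-3 walks i = v_0 → v_1 → … → v_3 = j of Σ_t A[v_t][v_{t+1}]. For example, for (i, j) = (0, 2) we minimise over 9 possible intermediate vertex sequences; the minimum is 16, attained along the walk 0 → 1 → 0 → 2.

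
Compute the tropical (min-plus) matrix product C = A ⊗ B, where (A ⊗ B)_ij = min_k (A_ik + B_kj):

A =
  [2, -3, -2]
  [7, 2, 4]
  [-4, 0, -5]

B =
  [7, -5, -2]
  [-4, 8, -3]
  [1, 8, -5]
A ⊗ B =
  [-7, -3, -7]
  [-2, 2, -1]
  [-4, -9, -10]

Apply the min-plus product entry-by-entry:
  C[0][0] = min over k of (A[0][0] + B[0][0] = 2 + 7 = 9, A[0][1] + B[1][0] = -3 + -4 = -7, A[0][2] + B[2][0] = -2 + 1 = -1) = -7 (attained at k = 1)
  C[0][1] = min over k of (A[0][0] + B[0][1] = 2 + -5 = -3, A[0][1] + B[1][1] = -3 + 8 = 5, A[0][2] + B[2][1] = -2 + 8 = 6) = -3 (attained at k = 0)
  C[0][2] = min over k of (A[0][0] + B[0][2] = 2 + -2 = 0, A[0][1] + B[1][2] = -3 + -3 = -6, A[0][2] + B[2][2] = -2 + -5 = -7) = -7 (attained at k = 2)
  C[1][0] = min over k of (A[1][0] + B[0][0] = 7 + 7 = 14, A[1][1] + B[1][0] = 2 + -4 = -2, A[1][2] + B[2][0] = 4 + 1 = 5) = -2 (attained at k = 1)
  C[1][1] = min over k of (A[1][0] + B[0][1] = 7 + -5 = 2, A[1][1] + B[1][1] = 2 + 8 = 10, A[1][2] + B[2][1] = 4 + 8 = 12) = 2 (attained at k = 0)
  C[1][2] = min over k of (A[1][0] + B[0][2] = 7 + -2 = 5, A[1][1] + B[1][2] = 2 + -3 = -1, A[1][2] + B[2][2] = 4 + -5 = -1) = -1 (attained at k = 1)
  C[2][0] = min over k of (A[2][0] + B[0][0] = -4 + 7 = 3, A[2][1] + B[1][0] = 0 + -4 = -4, A[2][2] + B[2][0] = -5 + 1 = -4) = -4 (attained at k = 1)
  C[2][1] = min over k of (A[2][0] + B[0][1] = -4 + -5 = -9, A[2][1] + B[1][1] = 0 + 8 = 8, A[2][2] + B[2][1] = -5 + 8 = 3) = -9 (attained at k = 0)
  C[2][2] = min over k of (A[2][0] + B[0][2] = -4 + -2 = -6, A[2][1] + B[1][2] = 0 + -3 = -3, A[2][2] + B[2][2] = -5 + -5 = -10) = -10 (attained at k = 2)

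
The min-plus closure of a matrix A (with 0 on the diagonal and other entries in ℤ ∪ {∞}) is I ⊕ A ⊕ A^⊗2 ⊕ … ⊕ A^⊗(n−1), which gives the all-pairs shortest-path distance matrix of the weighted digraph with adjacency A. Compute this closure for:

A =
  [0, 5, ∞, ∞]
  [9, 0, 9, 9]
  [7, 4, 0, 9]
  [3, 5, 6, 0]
Closure =
  [0, 5, 14, 14]
  [9, 0, 9, 9]
  [7, 4, 0, 9]
  [3, 5, 6, 0]

This is the Floyd-Warshall all-pairs shortest-path computation. For each intermediate vertex k = 0, 1, …, 3, update dist[i][j] ← min(dist[i][j], dist[i][k] + dist[k][j]). The final matrix gives, for each (i, j), the minimum total weight of any directed path from i to j (possibly empty when i = j).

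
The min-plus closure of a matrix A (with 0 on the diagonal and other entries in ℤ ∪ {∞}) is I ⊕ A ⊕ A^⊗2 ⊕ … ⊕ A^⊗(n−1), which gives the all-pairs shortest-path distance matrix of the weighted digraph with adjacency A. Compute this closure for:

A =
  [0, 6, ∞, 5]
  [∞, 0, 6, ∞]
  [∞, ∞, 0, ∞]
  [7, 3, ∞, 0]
Closure =
  [0, 6, 12, 5]
  [∞, 0, 6, ∞]
  [∞, ∞, 0, ∞]
  [7, 3, 9, 0]

This is the Floyd-Warshall all-pairs shortest-path computation. For each intermediate vertex k = 0, 1, …, 3, update dist[i][j] ← min(dist[i][j], dist[i][k] + dist[k][j]). The final matrix gives, for each (i, j), the minimum total weight of any directed path from i to j (possibly empty when i = j).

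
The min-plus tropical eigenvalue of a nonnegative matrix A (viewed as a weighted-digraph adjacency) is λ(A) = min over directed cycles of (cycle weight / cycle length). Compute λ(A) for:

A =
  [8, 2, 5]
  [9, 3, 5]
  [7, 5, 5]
λ(A) = 3

Enumerate directed cycles and compute their means (weight / length). Sample:
  cycle 0 → 0: weight = 8, length = 1, mean = 8/1 ≈ 8.000
  cycle 1 → 1: weight = 3, length = 1, mean = 3/1 ≈ 3.000
  cycle 2 → 2: weight = 5, length = 1, mean = 5/1 ≈ 5.000
  cycle 0 → 1 → 0: weight = 11, length = 2, mean = 11/2 ≈ 5.500
  cycle 0 → 2 → 0: weight = 12, length = 2, mean = 12/2 ≈ 6.000
  cycle 1 → 0 → 1: weight = 11, length = 2, mean = 11/2 ≈ 5.500
Minimum mean = 3.000, attained e.g. along the cycle 1 → 1 with weight 3 and length 1. So λ(A) = 3/1 = 3.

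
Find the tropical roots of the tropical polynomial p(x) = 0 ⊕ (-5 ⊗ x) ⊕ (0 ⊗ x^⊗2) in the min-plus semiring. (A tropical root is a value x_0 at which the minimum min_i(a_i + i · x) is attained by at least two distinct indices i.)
Roots: {-5, 5}

Each tropical root is a break point of the lower envelope of the lines y = a_i + i · x (there are 3 lines, with slopes 0, 1, ..., 2). Only the lines that attain the minimum somewhere contribute to roots; other lines are dominated. Here the surviving (envelope) indices are i = 2, i = 1, i = 0.
Intersections between consecutive envelope lines give the roots: for adjacent envelope indices i < j the intersection is x = (a_i − a_j) / (j − i). Reading off the sorted break points: {-5, 5}.
Verification: at each break x_0, at least two indices attain the minimum of min_i(a_i + i · x_0).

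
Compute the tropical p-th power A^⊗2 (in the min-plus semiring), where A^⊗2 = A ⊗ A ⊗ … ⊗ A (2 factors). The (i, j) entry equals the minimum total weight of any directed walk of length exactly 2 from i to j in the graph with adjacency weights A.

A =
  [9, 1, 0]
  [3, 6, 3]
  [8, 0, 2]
A^⊗2 =
  [4, 0, 2]
  [9, 3, 3]
  [3, 2, 3]

Each entry (A^⊗2)_ij equals the minimum over all length-2 walks i = v_0 → v_1 → … → v_2 = j of Σ_t A[v_t][v_{t+1}]. For example, for (i, j) = (0, 2) we minimise over 3 possible intermediate vertex sequences; the minimum is 2, attained along the walk 0 → 2 → 2.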